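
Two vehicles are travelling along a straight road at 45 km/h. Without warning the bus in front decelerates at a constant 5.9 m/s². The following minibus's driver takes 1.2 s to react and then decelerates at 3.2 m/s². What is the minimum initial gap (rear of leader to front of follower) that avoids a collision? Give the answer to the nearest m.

Minimum gap ≈ 26 m

45 km/h ÷ 3.6 = 12.5000 m/s.
Leader travels v²/(2a_L) = 156.250 / 11.800 = 13.242 m before stopping.
Follower covers v·t_r = 12.5000 × 1.2 = 15.000 m while reacting, then v²/(2a_F) = 156.250 / 6.400 = 24.414 m while braking, for a total of 15.000 + 24.414 = 39.414 m.
Since a_F ≤ a_L and the follower starts braking later, the follower is never slower than the leader, so the closest approach is when both have stopped.
Minimum gap = 39.414 − 13.242 = 26.172 m.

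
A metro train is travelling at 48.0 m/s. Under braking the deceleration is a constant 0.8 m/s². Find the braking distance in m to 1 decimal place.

Braking distance ≈ 1440.0 m

Braking distance = v²/(2a) = 48.0000² / (2 × 0.800) = 2304.000 / 1.600 = 1440.000 m.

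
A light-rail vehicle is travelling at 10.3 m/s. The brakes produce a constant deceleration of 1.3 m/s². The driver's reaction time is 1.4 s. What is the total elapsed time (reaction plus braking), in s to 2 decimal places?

Braking time = v/a = 10.3000 / 1.300 = 7.923 s.
Total = 1.4 + 7.923 = 9.323 s.

Total time ≈ 9.32 s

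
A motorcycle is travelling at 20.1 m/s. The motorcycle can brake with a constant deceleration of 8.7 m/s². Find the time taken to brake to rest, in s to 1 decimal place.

Braking time ≈ 2.3 s

Braking time = v/a = 20.1000 / 8.700 = 2.310 s.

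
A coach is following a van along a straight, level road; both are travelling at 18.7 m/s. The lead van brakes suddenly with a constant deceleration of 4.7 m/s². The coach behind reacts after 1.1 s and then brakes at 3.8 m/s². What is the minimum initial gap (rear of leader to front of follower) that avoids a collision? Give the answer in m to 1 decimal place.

Minimum gap ≈ 29.4 m

Leader travels v²/(2a_L) = 349.690 / 9.400 = 37.201 m before stopping.
Follower covers v·t_r = 18.7000 × 1.1 = 20.570 m while reacting, then v²/(2a_F) = 349.690 / 7.600 = 46.012 m while braking, for a total of 20.570 + 46.012 = 66.582 m.
Since a_F ≤ a_L and the follower starts braking later, the follower is never slower than the leader, so the closest approach is when both have stopped.
Minimum gap = 66.582 − 37.201 = 29.381 m.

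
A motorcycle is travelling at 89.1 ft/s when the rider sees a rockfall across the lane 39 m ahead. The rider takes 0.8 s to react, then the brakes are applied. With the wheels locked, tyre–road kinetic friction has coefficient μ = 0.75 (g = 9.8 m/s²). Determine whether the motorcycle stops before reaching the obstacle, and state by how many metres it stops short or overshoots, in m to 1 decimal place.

No — it overshoots by 32.9 m

89.1 ft/s × 0.3048 = 27.1577 m/s.
a = μg = 0.75 × 9.8 = 7.350 m/s².
Reaction distance = 27.1577 × 0.8 = 21.726 m.
Braking distance = v²/(2a) = 737.541 / 14.700 = 50.173 m.
Total stopping distance = 21.726 + 50.173 = 71.899 m, vs 39 m available — it cannot stop in time and overshoots by 71.899 − 39 = 32.899 m.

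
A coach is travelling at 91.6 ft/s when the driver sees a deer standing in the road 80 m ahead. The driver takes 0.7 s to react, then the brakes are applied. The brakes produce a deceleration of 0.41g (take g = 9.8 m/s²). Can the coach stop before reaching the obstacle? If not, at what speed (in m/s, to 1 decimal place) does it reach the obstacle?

No — it strikes the obstacle at 17.1 m/s

91.6 ft/s × 0.3048 = 27.9197 m/s.
a = 0.41 × 9.8 = 4.018 m/s².
Reaction distance = 27.9197 × 0.7 = 19.544 m.
Braking distance needed to stop: v²/(2a) = 779.510 / 8.036 = 97.002 m, so total needed = 19.544 + 97.002 = 116.546 m > 80 m — it cannot stop.
Distance remaining when braking begins: 80 − 19.544 = 60.456 m.
v² = v₀² − 2a·d = 779.510 − 2 × 4.018 × 60.456 = 293.686 m²/s².
v = √293.686 = 17.137 m/s.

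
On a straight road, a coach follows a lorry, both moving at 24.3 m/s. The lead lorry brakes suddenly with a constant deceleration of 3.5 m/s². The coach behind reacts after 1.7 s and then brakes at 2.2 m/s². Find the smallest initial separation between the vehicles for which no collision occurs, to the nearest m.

Leader travels v²/(2a_L) = 590.490 / 7.000 = 84.356 m before stopping.
Follower covers v·t_r = 24.3000 × 1.7 = 41.310 m while reacting, then v²/(2a_F) = 590.490 / 4.400 = 134.202 m while braking, for a total of 41.310 + 134.202 = 175.512 m.
Since a_F ≤ a_L and the follower starts braking later, the follower is never slower than the leader, so the closest approach is when both have stopped.
Minimum gap = 175.512 − 84.356 = 91.156 m.

Minimum gap ≈ 91 m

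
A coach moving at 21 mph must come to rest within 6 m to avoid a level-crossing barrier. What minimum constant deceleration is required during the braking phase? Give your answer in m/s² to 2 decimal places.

21 mph × 0.44704 = 9.3878 m/s.
v² = 2a·d ⇒ a = v²/(2d) = 9.3878² / (2 × 6.000) = 88.131 / 12.000 = 7.3442 m/s².

Required deceleration ≈ 7.34 m/s²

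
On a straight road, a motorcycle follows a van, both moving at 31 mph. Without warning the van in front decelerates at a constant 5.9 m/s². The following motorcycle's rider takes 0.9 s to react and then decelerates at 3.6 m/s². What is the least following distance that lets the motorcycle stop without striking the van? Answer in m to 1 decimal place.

31 mph × 0.44704 = 13.8582 m/s.
Leader travels v²/(2a_L) = 192.050 / 11.800 = 16.275 m before stopping.
Follower covers v·t_r = 13.8582 × 0.9 = 12.472 m while reacting, then v²/(2a_F) = 192.050 / 7.200 = 26.674 m while braking, for a total of 12.472 + 26.674 = 39.146 m.
Since a_F ≤ a_L and the follower starts braking later, the follower is never slower than the leader, so the closest approach is when both have stopped.
Minimum gap = 39.146 − 16.275 = 22.871 m.

Minimum gap ≈ 22.9 m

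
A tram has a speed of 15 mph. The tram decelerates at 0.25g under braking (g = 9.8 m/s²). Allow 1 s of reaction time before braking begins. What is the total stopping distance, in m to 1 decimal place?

Total stopping distance ≈ 15.9 m

15 mph × 0.44704 = 6.7056 m/s.
a = 0.25 × 9.8 = 2.450 m/s².
Reaction distance = v·t_r = 6.7056 × 1 = 6.706 m.
Braking distance = v²/(2a) = 6.7056² / (2 × 2.450) = 44.965 / 4.900 = 9.177 m.
Total = 6.706 + 9.177 = 15.883 m.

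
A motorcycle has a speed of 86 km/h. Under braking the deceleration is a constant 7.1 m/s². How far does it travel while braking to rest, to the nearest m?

86 km/h ÷ 3.6 = 23.8889 m/s.
Braking distance = v²/(2a) = 23.8889² / (2 × 7.100) = 570.680 / 14.200 = 40.189 m.

Braking distance ≈ 40 m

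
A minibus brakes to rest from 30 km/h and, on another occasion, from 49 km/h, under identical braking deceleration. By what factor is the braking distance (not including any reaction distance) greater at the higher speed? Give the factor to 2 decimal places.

Braking distance d = v²/(2a), so with a fixed, d ∝ v².
Factor = (49/30)² = 1.6333² = 2.6677.

Factor ≈ 2.67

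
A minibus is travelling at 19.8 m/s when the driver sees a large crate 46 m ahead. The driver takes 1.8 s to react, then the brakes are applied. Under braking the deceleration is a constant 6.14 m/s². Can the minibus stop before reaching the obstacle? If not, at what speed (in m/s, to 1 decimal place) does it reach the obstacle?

No — it strikes the obstacle at 16.3 m/s

Reaction distance = 19.8000 × 1.8 = 35.640 m.
Braking distance needed to stop: v²/(2a) = 392.040 / 12.280 = 31.925 m, so total needed = 35.640 + 31.925 = 67.565 m > 46 m — it cannot stop.
Distance remaining when braking begins: 46 − 35.640 = 10.360 m.
v² = v₀² − 2a·d = 392.040 − 2 × 6.140 × 10.360 = 264.819 m²/s².
v = √264.819 = 16.273 m/s.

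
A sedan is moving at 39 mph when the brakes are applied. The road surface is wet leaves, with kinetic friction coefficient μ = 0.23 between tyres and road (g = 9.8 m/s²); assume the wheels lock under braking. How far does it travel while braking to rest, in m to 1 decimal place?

Braking distance ≈ 67.4 m

39 mph × 0.44704 = 17.4346 m/s.
a = μg = 0.23 × 9.8 = 2.254 m/s².
Braking distance = v²/(2a) = 17.4346² / (2 × 2.254) = 303.965 / 4.508 = 67.428 m.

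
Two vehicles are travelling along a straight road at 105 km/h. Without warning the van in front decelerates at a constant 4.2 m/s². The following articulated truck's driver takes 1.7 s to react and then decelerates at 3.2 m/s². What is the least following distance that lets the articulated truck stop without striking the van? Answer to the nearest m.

Minimum gap ≈ 81 m

105 km/h ÷ 3.6 = 29.1667 m/s.
Leader travels v²/(2a_L) = 850.696 / 8.400 = 101.273 m before stopping.
Follower covers v·t_r = 29.1667 × 1.7 = 49.583 m while reacting, then v²/(2a_F) = 850.696 / 6.400 = 132.921 m while braking, for a total of 49.583 + 132.921 = 182.504 m.
Since a_F ≤ a_L and the follower starts braking later, the follower is never slower than the leader, so the closest approach is when both have stopped.
Minimum gap = 182.504 − 101.273 = 81.231 m.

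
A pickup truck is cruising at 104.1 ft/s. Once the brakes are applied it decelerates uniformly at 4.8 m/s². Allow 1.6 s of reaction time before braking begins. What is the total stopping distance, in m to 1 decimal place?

104.1 ft/s × 0.3048 = 31.7297 m/s.
Reaction distance = v·t_r = 31.7297 × 1.6 = 50.768 m.
Braking distance = v²/(2a) = 31.7297² / (2 × 4.800) = 1006.774 / 9.600 = 104.872 m.
Total = 50.768 + 104.872 = 155.640 m.

Total stopping distance ≈ 155.6 m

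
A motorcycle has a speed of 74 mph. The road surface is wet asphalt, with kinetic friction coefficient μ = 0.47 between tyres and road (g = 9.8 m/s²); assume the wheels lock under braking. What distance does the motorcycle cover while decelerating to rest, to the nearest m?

74 mph × 0.44704 = 33.0810 m/s.
a = μg = 0.47 × 9.8 = 4.606 m/s².
Braking distance = v²/(2a) = 33.0810² / (2 × 4.606) = 1094.353 / 9.212 = 118.796 m.

Braking distance ≈ 119 m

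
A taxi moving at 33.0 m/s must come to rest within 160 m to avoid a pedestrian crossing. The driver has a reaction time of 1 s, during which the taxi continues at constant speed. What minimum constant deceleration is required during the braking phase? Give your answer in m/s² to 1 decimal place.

Required deceleration ≈ 4.3 m/s²

Distance covered during reaction = 33.0000 × 1 = 33.000 m.
Distance available for braking: 160 − 33.000 = 127.000 m.
v² = 2a·d ⇒ a = v²/(2d) = 33.0000² / (2 × 127.000) = 1089.000 / 254.000 = 4.2874 m/s².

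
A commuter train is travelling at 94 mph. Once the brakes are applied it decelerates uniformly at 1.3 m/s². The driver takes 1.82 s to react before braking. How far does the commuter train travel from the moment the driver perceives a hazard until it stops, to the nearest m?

Total stopping distance ≈ 756 m

94 mph × 0.44704 = 42.0218 m/s.
Reaction distance = v·t_r = 42.0218 × 1.82 = 76.480 m.
Braking distance = v²/(2a) = 42.0218² / (2 × 1.300) = 1765.832 / 2.600 = 679.166 m.
Total = 76.480 + 679.166 = 755.646 m.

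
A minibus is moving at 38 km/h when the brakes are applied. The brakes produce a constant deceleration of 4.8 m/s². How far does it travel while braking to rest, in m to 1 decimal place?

38 km/h ÷ 3.6 = 10.5556 m/s.
Braking distance = v²/(2a) = 10.5556² / (2 × 4.800) = 111.421 / 9.600 = 11.606 m.

Braking distance ≈ 11.6 m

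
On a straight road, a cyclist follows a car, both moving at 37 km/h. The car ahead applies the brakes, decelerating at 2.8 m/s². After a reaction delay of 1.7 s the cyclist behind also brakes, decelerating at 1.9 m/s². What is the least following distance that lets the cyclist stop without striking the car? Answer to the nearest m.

37 km/h ÷ 3.6 = 10.2778 m/s.
Leader travels v²/(2a_L) = 105.633 / 5.600 = 18.863 m before stopping.
Follower covers v·t_r = 10.2778 × 1.7 = 17.472 m while reacting, then v²/(2a_F) = 105.633 / 3.800 = 27.798 m while braking, for a total of 17.472 + 27.798 = 45.270 m.
Since a_F ≤ a_L and the follower starts braking later, the follower is never slower than the leader, so the closest approach is when both have stopped.
Minimum gap = 45.270 − 18.863 = 26.407 m.

Minimum gap ≈ 26 m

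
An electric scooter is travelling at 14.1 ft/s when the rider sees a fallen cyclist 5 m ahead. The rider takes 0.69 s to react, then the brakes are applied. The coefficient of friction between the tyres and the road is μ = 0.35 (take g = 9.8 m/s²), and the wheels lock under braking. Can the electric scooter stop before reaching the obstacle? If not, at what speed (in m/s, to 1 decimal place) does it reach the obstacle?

No — it strikes the obstacle at 2.1 m/s

14.1 ft/s × 0.3048 = 4.2977 m/s.
a = μg = 0.35 × 9.8 = 3.430 m/s².
Reaction distance = 4.2977 × 0.69 = 2.965 m.
Braking distance needed to stop: v²/(2a) = 18.470 / 6.860 = 2.692 m, so total needed = 2.965 + 2.692 = 5.657 m > 5 m — it cannot stop.
Distance remaining when braking begins: 5 − 2.965 = 2.035 m.
v² = v₀² − 2a·d = 18.470 − 2 × 3.430 × 2.035 = 4.510 m²/s².
v = √4.510 = 2.124 m/s.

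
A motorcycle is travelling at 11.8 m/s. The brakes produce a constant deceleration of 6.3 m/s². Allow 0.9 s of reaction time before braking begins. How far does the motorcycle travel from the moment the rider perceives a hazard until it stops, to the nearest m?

Reaction distance = v·t_r = 11.8000 × 0.9 = 10.620 m.
Braking distance = v²/(2a) = 11.8000² / (2 × 6.300) = 139.240 / 12.600 = 11.051 m.
Total = 10.620 + 11.051 = 21.671 m.

Total stopping distance ≈ 22 m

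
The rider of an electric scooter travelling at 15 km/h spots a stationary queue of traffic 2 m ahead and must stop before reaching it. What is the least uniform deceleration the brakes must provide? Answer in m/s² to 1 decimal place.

Required deceleration ≈ 4.3 m/s²

15 km/h ÷ 3.6 = 4.1667 m/s.
v² = 2a·d ⇒ a = v²/(2d) = 4.1667² / (2 × 2.000) = 17.361 / 4.000 = 4.3403 m/s².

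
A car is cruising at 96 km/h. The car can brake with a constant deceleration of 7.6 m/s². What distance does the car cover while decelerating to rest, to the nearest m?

Braking distance ≈ 47 m

96 km/h ÷ 3.6 = 26.6667 m/s.
Braking distance = v²/(2a) = 26.6667² / (2 × 7.600) = 711.113 / 15.200 = 46.784 m.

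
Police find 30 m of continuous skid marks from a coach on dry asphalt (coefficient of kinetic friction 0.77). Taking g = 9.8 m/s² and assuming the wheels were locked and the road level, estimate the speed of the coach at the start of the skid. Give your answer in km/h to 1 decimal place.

Initial speed ≈ 76.6 km/h

Deceleration a = μg = 0.77 × 9.8 = 7.546 m/s².
v = √(2a·d) = √(2 × 7.546 × 30) = √452.760 = 21.2782 m/s.
= 21.2782 × 3.6 = 76.602 km/h.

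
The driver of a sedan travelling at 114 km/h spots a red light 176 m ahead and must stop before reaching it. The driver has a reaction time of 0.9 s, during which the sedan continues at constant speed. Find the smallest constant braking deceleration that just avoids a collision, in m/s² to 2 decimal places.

114 km/h ÷ 3.6 = 31.6667 m/s.
Distance covered during reaction = 31.6667 × 0.9 = 28.500 m.
Distance available for braking: 176 − 28.500 = 147.500 m.
v² = 2a·d ⇒ a = v²/(2d) = 31.6667² / (2 × 147.500) = 1002.780 / 295.000 = 3.3993 m/s².

Required deceleration ≈ 3.40 m/s²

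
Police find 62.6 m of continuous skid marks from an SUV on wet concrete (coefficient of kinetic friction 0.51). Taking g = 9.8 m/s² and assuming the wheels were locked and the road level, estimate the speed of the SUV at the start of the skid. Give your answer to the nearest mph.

Deceleration a = μg = 0.51 × 9.8 = 4.998 m/s².
v = √(2a·d) = √(2 × 4.998 × 62.6) = √625.750 = 25.0150 m/s.
= 25.0150 ÷ 0.44704 = 55.957 mph.

Initial speed ≈ 56 mph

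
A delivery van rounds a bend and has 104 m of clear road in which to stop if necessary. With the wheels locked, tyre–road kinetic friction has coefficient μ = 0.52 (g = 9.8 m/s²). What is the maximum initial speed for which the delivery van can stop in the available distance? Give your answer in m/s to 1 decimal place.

Maximum speed ≈ 32.6 m/s

a = μg = 0.52 × 9.8 = 5.096 m/s².
v²/(2a) = d ⇒ v = √(2 × 5.096 × 104) = √1059.97 = 32.5572 m/s.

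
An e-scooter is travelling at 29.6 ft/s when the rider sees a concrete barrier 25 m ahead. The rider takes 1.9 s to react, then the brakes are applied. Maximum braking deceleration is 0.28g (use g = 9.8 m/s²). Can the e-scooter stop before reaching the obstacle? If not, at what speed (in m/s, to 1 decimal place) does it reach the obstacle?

No — it strikes the obstacle at 6.2 m/s

29.6 ft/s × 0.3048 = 9.0221 m/s.
a = 0.28 × 9.8 = 2.744 m/s².
Reaction distance = 9.0221 × 1.9 = 17.142 m.
Braking distance needed to stop: v²/(2a) = 81.398 / 5.488 = 14.832 m, so total needed = 17.142 + 14.832 = 31.974 m > 25 m — it cannot stop.
Distance remaining when braking begins: 25 − 17.142 = 7.858 m.
v² = v₀² − 2a·d = 81.398 − 2 × 2.744 × 7.858 = 38.273 m²/s².
v = √38.273 = 6.187 m/s.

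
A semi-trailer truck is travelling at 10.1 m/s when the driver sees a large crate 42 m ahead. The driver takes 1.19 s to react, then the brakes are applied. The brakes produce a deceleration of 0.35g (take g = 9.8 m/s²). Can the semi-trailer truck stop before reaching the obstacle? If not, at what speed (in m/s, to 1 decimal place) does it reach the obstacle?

Yes — it stops about 15.1 m short of the obstacle, so it never reaches it

a = 0.35 × 9.8 = 3.430 m/s².
Reaction distance = 10.1000 × 1.19 = 12.019 m.
Braking distance = v²/(2a) = 102.010 / 6.860 = 14.870 m.
Total stopping distance = 12.019 + 14.870 = 26.889 m, vs 42 m available — it stops with 42 − 26.889 = 15.111 m to spare.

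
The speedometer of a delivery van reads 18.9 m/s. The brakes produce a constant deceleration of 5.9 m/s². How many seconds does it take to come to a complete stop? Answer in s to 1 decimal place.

Braking time ≈ 3.2 s

Braking time = v/a = 18.9000 / 5.900 = 3.203 s.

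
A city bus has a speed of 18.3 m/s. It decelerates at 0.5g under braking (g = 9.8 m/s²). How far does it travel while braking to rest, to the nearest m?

Braking distance ≈ 34 m

a = 0.5 × 9.8 = 4.900 m/s².
Braking distance = v²/(2a) = 18.3000² / (2 × 4.900) = 334.890 / 9.800 = 34.172 m.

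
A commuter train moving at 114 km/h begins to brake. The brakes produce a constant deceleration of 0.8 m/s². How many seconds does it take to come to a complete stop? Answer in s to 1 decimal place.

114 km/h ÷ 3.6 = 31.6667 m/s.
Braking time = v/a = 31.6667 / 0.800 = 39.583 s.

Braking time ≈ 39.6 s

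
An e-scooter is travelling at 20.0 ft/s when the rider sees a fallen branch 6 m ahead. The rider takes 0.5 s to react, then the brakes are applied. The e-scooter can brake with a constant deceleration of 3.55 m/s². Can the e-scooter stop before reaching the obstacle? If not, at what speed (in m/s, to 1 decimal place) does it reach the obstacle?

No — it strikes the obstacle at 4.0 m/s

20 ft/s × 0.3048 = 6.0960 m/s.
Reaction distance = 6.0960 × 0.5 = 3.048 m.
Braking distance needed to stop: v²/(2a) = 37.161 / 7.100 = 5.234 m, so total needed = 3.048 + 5.234 = 8.282 m > 6 m — it cannot stop.
Distance remaining when braking begins: 6 − 3.048 = 2.952 m.
v² = v₀² − 2a·d = 37.161 − 2 × 3.550 × 2.952 = 16.202 m²/s².
v = √16.202 = 4.025 m/s.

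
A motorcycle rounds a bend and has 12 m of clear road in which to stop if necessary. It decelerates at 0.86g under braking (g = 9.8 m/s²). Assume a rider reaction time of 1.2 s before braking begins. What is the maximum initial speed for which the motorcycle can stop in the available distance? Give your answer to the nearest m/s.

Maximum speed ≈ 7 m/s

a = 0.86 × 9.8 = 8.428 m/s².
Stopping distance: v·t_r + v²/(2a) = 12 with t_r = 1.2 s and a = 8.428 m/s².
So v² + 20.227 v − 202.27 = 0.
Positive root: v = −a·t_r + √((a·t_r)² + 2a·d) = −10.114 + √(102.293 + 202.27) = 7.3377 m/s.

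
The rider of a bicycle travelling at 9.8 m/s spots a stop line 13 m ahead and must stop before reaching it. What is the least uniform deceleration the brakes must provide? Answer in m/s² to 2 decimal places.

Required deceleration ≈ 3.69 m/s²

v² = 2a·d ⇒ a = v²/(2d) = 9.8000² / (2 × 13.000) = 96.040 / 26.000 = 3.6938 m/s².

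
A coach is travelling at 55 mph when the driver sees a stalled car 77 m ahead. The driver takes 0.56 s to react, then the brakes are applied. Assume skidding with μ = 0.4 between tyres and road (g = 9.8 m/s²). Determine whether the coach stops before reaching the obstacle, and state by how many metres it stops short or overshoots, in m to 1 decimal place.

55 mph × 0.44704 = 24.5872 m/s.
a = μg = 0.4 × 9.8 = 3.920 m/s².
Reaction distance = 24.5872 × 0.56 = 13.769 m.
Braking distance = v²/(2a) = 604.530 / 7.840 = 77.108 m.
Total stopping distance = 13.769 + 77.108 = 90.877 m, vs 77 m available — it cannot stop in time and overshoots by 90.877 − 77 = 13.877 m.

No — it overshoots by 13.9 m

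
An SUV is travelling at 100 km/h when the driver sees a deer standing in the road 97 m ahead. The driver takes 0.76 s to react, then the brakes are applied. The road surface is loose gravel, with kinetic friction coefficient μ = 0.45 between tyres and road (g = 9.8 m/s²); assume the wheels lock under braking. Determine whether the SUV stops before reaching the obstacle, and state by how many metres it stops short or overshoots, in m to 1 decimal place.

No — it overshoots by 11.6 m

100 km/h ÷ 3.6 = 27.7778 m/s.
a = μg = 0.45 × 9.8 = 4.410 m/s².
Reaction distance = 27.7778 × 0.76 = 21.111 m.
Braking distance = v²/(2a) = 771.606 / 8.820 = 87.484 m.
Total stopping distance = 21.111 + 87.484 = 108.595 m, vs 97 m available — it cannot stop in time and overshoots by 108.595 − 97 = 11.595 m.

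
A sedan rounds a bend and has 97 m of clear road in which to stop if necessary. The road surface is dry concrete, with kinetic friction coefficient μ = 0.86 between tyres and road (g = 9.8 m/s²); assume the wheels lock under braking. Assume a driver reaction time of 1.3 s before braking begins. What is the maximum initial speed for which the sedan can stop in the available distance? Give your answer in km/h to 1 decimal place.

Maximum speed ≈ 111.4 km/h

a = μg = 0.86 × 9.8 = 8.428 m/s².
Stopping distance: v·t_r + v²/(2a) = 97 with t_r = 1.3 s and a = 8.428 m/s².
So v² + 21.913 v − 1635.03 = 0.
Positive root: v = −a·t_r + √((a·t_r)² + 2a·d) = −10.956 + √(120.034 + 1635.03) = 30.9375 m/s.
30.9375 m/s × 3.6 = 111.375 km/h.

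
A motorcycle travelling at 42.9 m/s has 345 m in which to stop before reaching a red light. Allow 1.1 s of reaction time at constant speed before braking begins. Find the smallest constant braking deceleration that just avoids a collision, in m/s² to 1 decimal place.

Required deceleration ≈ 3.1 m/s²

Distance covered during reaction = 42.9000 × 1.1 = 47.190 m.
Distance available for braking: 345 − 47.190 = 297.810 m.
v² = 2a·d ⇒ a = v²/(2d) = 42.9000² / (2 × 297.810) = 1840.410 / 595.620 = 3.0899 m/s².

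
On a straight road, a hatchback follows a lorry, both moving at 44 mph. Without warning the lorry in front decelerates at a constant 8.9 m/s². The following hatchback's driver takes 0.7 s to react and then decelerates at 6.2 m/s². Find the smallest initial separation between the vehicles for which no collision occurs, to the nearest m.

44 mph × 0.44704 = 19.6698 m/s.
Leader travels v²/(2a_L) = 386.901 / 17.800 = 21.736 m before stopping.
Follower covers v·t_r = 19.6698 × 0.7 = 13.769 m while reacting, then v²/(2a_F) = 386.901 / 12.400 = 31.202 m while braking, for a total of 13.769 + 31.202 = 44.971 m.
Since a_F ≤ a_L and the follower starts braking later, the follower is never slower than the leader, so the closest approach is when both have stopped.
Minimum gap = 44.971 − 21.736 = 23.235 m.

Minimum gap ≈ 23 m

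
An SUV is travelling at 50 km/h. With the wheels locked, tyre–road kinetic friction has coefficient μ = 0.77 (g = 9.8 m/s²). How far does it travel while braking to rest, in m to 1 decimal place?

Braking distance ≈ 12.8 m

50 km/h ÷ 3.6 = 13.8889 m/s.
a = μg = 0.77 × 9.8 = 7.546 m/s².
Braking distance = v²/(2a) = 13.8889² / (2 × 7.546) = 192.902 / 15.092 = 12.782 m.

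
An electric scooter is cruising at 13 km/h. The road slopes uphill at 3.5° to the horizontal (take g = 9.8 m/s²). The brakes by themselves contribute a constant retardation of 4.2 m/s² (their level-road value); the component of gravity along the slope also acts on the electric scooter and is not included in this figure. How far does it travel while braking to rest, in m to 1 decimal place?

13 km/h ÷ 3.6 = 3.6111 m/s.
Gravity along the uphill slope adds to the braking deceleration: a_eff = 4.200 + 9.8·sin 3.5° = 4.200 + 0.598 = 4.798 m/s².
Braking distance = v²/(2a) = 3.6111² / (2 × 4.798) = 13.040 / 9.596 = 1.359 m.

Braking distance ≈ 1.4 m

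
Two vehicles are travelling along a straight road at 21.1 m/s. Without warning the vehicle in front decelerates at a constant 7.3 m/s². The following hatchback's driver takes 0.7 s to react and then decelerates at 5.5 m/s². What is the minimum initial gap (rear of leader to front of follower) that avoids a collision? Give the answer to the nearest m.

Leader travels v²/(2a_L) = 445.210 / 14.600 = 30.494 m before stopping.
Follower covers v·t_r = 21.1000 × 0.7 = 14.770 m while reacting, then v²/(2a_F) = 445.210 / 11.000 = 40.474 m while braking, for a total of 14.770 + 40.474 = 55.244 m.
Since a_F ≤ a_L and the follower starts braking later, the follower is never slower than the leader, so the closest approach is when both have stopped.
Minimum gap = 55.244 − 30.494 = 24.750 m.

Minimum gap ≈ 25 m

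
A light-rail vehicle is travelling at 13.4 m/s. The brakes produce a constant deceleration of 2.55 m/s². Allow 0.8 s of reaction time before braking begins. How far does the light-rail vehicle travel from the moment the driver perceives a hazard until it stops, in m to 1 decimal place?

Reaction distance = v·t_r = 13.4000 × 0.8 = 10.720 m.
Braking distance = v²/(2a) = 13.4000² / (2 × 2.550) = 179.560 / 5.100 = 35.208 m.
Total = 10.720 + 35.208 = 45.928 m.

Total stopping distance ≈ 45.9 m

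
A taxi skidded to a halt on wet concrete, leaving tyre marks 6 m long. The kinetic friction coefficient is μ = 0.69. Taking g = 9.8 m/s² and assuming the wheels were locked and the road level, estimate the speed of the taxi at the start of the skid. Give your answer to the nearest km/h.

Initial speed ≈ 32 km/h

Deceleration a = μg = 0.69 × 9.8 = 6.762 m/s².
v = √(2a·d) = √(2 × 6.762 × 6) = √81.144 = 9.0080 m/s.
= 9.0080 × 3.6 = 32.429 km/h.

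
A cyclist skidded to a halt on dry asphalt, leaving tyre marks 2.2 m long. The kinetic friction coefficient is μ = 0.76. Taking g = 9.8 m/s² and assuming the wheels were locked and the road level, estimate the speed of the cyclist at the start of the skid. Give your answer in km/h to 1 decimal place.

Initial speed ≈ 20.6 km/h

Deceleration a = μg = 0.76 × 9.8 = 7.448 m/s².
v = √(2a·d) = √(2 × 7.448 × 2.2) = √32.771 = 5.7246 m/s.
= 5.7246 × 3.6 = 20.609 km/h.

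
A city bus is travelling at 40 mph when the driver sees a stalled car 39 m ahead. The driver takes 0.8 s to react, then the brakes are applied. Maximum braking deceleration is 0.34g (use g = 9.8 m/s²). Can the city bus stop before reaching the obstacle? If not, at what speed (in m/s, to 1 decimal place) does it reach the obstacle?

40 mph × 0.44704 = 17.8816 m/s.
a = 0.34 × 9.8 = 3.332 m/s².
Reaction distance = 17.8816 × 0.8 = 14.305 m.
Braking distance needed to stop: v²/(2a) = 319.752 / 6.664 = 47.982 m, so total needed = 14.305 + 47.982 = 62.287 m > 39 m — it cannot stop.
Distance remaining when braking begins: 39 − 14.305 = 24.695 m.
v² = v₀² − 2a·d = 319.752 − 2 × 3.332 × 24.695 = 155.185 m²/s².
v = √155.185 = 12.457 m/s.

No — it strikes the obstacle at 12.5 m/s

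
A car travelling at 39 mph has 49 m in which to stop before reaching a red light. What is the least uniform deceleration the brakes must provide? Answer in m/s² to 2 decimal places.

Required deceleration ≈ 3.10 m/s²

39 mph × 0.44704 = 17.4346 m/s.
v² = 2a·d ⇒ a = v²/(2d) = 17.4346² / (2 × 49.000) = 303.965 / 98.000 = 3.1017 m/s².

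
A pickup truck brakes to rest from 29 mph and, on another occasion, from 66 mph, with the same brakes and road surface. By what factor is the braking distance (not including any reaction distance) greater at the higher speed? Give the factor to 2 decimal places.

Braking distance d = v²/(2a), so with a fixed, d ∝ v².
Factor = (66/29)² = 2.2759² = 5.1797.

Factor ≈ 5.18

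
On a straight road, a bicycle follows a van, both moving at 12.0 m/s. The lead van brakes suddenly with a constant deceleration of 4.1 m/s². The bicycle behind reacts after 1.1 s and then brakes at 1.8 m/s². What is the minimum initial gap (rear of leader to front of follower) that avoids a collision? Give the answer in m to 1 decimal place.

Minimum gap ≈ 35.6 m

Leader travels v²/(2a_L) = 144.000 / 8.200 = 17.561 m before stopping.
Follower covers v·t_r = 12.0000 × 1.1 = 13.200 m while reacting, then v²/(2a_F) = 144.000 / 3.600 = 40.000 m while braking, for a total of 13.200 + 40.000 = 53.200 m.
Since a_F ≤ a_L and the follower starts braking later, the follower is never slower than the leader, so the closest approach is when both have stopped.
Minimum gap = 53.200 − 17.561 = 35.639 m.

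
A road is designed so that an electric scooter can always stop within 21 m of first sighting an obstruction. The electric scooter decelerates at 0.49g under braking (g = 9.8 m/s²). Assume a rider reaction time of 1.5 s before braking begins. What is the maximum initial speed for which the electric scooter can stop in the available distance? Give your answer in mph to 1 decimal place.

a = 0.49 × 9.8 = 4.802 m/s².
Stopping distance: v·t_r + v²/(2a) = 21 with t_r = 1.5 s and a = 4.802 m/s².
So v² + 14.406 v − 201.68 = 0.
Positive root: v = −a·t_r + √((a·t_r)² + 2a·d) = −7.203 + √(51.883 + 201.68) = 8.7207 m/s.
8.7207 m/s ÷ 0.44704 = 19.508 mph.

Maximum speed ≈ 19.5 mph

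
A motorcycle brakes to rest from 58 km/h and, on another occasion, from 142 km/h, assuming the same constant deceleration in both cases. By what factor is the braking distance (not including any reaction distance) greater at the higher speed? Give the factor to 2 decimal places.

Factor ≈ 5.99

Braking distance d = v²/(2a), so with a fixed, d ∝ v².
Factor = (142/58)² = 2.4483² = 5.9942.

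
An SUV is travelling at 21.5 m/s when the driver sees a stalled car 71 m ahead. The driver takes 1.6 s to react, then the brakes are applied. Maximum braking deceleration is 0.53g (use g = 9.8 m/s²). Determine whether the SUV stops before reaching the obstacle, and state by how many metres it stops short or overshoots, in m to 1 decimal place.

No — it overshoots by 7.9 m

a = 0.53 × 9.8 = 5.194 m/s².
Reaction distance = 21.5000 × 1.6 = 34.400 m.
Braking distance = v²/(2a) = 462.250 / 10.388 = 44.498 m.
Total stopping distance = 34.400 + 44.498 = 78.898 m, vs 71 m available — it cannot stop in time and overshoots by 78.898 − 71 = 7.898 m.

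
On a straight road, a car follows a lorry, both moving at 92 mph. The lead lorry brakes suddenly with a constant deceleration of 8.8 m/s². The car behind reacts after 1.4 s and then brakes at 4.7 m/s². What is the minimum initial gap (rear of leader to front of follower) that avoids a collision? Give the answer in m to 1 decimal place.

92 mph × 0.44704 = 41.1277 m/s.
Leader travels v²/(2a_L) = 1691.488 / 17.600 = 96.107 m before stopping.
Follower covers v·t_r = 41.1277 × 1.4 = 57.579 m while reacting, then v²/(2a_F) = 1691.488 / 9.400 = 179.946 m while braking, for a total of 57.579 + 179.946 = 237.525 m.
Since a_F ≤ a_L and the follower starts braking later, the follower is never slower than the leader, so the closest approach is when both have stopped.
Minimum gap = 237.525 − 96.107 = 141.418 m.

Minimum gap ≈ 141.4 m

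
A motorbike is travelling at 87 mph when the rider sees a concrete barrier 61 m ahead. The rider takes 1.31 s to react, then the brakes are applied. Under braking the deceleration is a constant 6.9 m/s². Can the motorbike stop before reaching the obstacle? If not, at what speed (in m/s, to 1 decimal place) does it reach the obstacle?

87 mph × 0.44704 = 38.8925 m/s.
Reaction distance = 38.8925 × 1.31 = 50.949 m.
Braking distance needed to stop: v²/(2a) = 1512.627 / 13.800 = 109.611 m, so total needed = 50.949 + 109.611 = 160.560 m > 61 m — it cannot stop.
Distance remaining when braking begins: 61 − 50.949 = 10.051 m.
v² = v₀² − 2a·d = 1512.627 − 2 × 6.900 × 10.051 = 1373.923 m²/s².
v = √1373.923 = 37.066 m/s.

No — it strikes the obstacle at 37.1 m/s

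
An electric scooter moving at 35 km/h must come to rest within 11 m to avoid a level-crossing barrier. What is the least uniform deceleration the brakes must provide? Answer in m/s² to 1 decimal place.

35 km/h ÷ 3.6 = 9.7222 m/s.
v² = 2a·d ⇒ a = v²/(2d) = 9.7222² / (2 × 11.000) = 94.521 / 22.000 = 4.2964 m/s².

Required deceleration ≈ 4.3 m/s²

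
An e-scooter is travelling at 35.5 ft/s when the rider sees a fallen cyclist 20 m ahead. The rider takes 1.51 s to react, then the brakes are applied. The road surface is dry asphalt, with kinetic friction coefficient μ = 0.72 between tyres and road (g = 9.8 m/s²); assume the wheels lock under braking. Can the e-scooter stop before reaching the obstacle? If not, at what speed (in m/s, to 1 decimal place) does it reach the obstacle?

No — it strikes the obstacle at 8.1 m/s

35.5 ft/s × 0.3048 = 10.8204 m/s.
a = μg = 0.72 × 9.8 = 7.056 m/s².
Reaction distance = 10.8204 × 1.51 = 16.339 m.
Braking distance needed to stop: v²/(2a) = 117.081 / 14.112 = 8.297 m, so total needed = 16.339 + 8.297 = 24.636 m > 20 m — it cannot stop.
Distance remaining when braking begins: 20 − 16.339 = 3.661 m.
v² = v₀² − 2a·d = 117.081 − 2 × 7.056 × 3.661 = 65.417 m²/s².
v = √65.417 = 8.088 m/s.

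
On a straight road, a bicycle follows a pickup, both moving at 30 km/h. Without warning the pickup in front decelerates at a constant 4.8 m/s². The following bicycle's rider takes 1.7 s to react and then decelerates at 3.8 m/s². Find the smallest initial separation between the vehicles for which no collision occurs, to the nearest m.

30 km/h ÷ 3.6 = 8.3333 m/s.
Leader travels v²/(2a_L) = 69.444 / 9.600 = 7.234 m before stopping.
Follower covers v·t_r = 8.3333 × 1.7 = 14.167 m while reacting, then v²/(2a_F) = 69.444 / 7.600 = 9.137 m while braking, for a total of 14.167 + 9.137 = 23.304 m.
Since a_F ≤ a_L and the follower starts braking later, the follower is never slower than the leader, so the closest approach is when both have stopped.
Minimum gap = 23.304 − 7.234 = 16.070 m.

Minimum gap ≈ 16 m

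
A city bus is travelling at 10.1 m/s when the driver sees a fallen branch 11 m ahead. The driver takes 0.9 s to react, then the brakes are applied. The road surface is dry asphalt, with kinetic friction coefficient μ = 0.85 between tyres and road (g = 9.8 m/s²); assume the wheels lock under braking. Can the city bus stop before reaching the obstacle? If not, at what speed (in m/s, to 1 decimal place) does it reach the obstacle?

a = μg = 0.85 × 9.8 = 8.330 m/s².
Reaction distance = 10.1000 × 0.9 = 9.090 m.
Braking distance needed to stop: v²/(2a) = 102.010 / 16.660 = 6.123 m, so total needed = 9.090 + 6.123 = 15.213 m > 11 m — it cannot stop.
Distance remaining when braking begins: 11 − 9.090 = 1.910 m.
v² = v₀² − 2a·d = 102.010 − 2 × 8.330 × 1.910 = 70.189 m²/s².
v = √70.189 = 8.378 m/s.

No — it strikes the obstacle at 8.4 m/s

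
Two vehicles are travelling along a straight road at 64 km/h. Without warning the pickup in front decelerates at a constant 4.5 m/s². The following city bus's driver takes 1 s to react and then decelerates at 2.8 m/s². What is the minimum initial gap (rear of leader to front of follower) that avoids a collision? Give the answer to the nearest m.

64 km/h ÷ 3.6 = 17.7778 m/s.
Leader travels v²/(2a_L) = 316.050 / 9.000 = 35.117 m before stopping.
Follower covers v·t_r = 17.7778 × 1 = 17.778 m while reacting, then v²/(2a_F) = 316.050 / 5.600 = 56.438 m while braking, for a total of 17.778 + 56.438 = 74.216 m.
Since a_F ≤ a_L and the follower starts braking later, the follower is never slower than the leader, so the closest approach is when both have stopped.
Minimum gap = 74.216 − 35.117 = 39.099 m.

Minimum gap ≈ 39 m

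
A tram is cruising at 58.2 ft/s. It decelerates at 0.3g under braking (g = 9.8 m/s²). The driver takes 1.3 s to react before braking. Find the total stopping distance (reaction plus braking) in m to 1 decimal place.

Total stopping distance ≈ 76.6 m

58.2 ft/s × 0.3048 = 17.7394 m/s.
a = 0.3 × 9.8 = 2.940 m/s².
Reaction distance = v·t_r = 17.7394 × 1.3 = 23.061 m.
Braking distance = v²/(2a) = 17.7394² / (2 × 2.940) = 314.686 / 5.880 = 53.518 m.
Total = 23.061 + 53.518 = 76.579 m.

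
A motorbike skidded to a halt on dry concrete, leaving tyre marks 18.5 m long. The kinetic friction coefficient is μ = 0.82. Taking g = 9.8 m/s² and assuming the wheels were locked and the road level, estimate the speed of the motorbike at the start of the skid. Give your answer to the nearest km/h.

Initial speed ≈ 62 km/h

Deceleration a = μg = 0.82 × 9.8 = 8.036 m/s².
v = √(2a·d) = √(2 × 8.036 × 18.5) = √297.332 = 17.2433 m/s.
= 17.2433 × 3.6 = 62.076 km/h.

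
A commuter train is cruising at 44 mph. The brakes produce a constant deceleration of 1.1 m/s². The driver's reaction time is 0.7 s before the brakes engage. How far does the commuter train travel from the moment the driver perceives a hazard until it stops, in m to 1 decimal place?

Total stopping distance ≈ 189.6 m

44 mph × 0.44704 = 19.6698 m/s.
Reaction distance = v·t_r = 19.6698 × 0.7 = 13.769 m.
Braking distance = v²/(2a) = 19.6698² / (2 × 1.100) = 386.901 / 2.200 = 175.864 m.
Total = 13.769 + 175.864 = 189.633 m.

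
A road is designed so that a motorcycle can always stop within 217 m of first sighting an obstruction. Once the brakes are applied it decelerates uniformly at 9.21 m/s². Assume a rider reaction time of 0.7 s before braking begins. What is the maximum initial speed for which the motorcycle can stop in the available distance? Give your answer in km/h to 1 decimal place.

Maximum speed ≈ 205.6 km/h

Stopping distance: v·t_r + v²/(2a) = 217 with t_r = 0.7 s and a = 9.210 m/s².
So v² + 12.894 v − 3997.14 = 0.
Positive root: v = −a·t_r + √((a·t_r)² + 2a·d) = −6.447 + √(41.564 + 3997.14) = 57.1038 m/s.
57.1038 m/s × 3.6 = 205.574 km/h.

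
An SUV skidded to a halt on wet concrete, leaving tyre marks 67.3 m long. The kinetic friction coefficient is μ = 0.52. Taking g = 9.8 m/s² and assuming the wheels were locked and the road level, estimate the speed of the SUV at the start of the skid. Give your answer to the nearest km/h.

Deceleration a = μg = 0.52 × 9.8 = 5.096 m/s².
v = √(2a·d) = √(2 × 5.096 × 67.3) = √685.922 = 26.1901 m/s.
= 26.1901 × 3.6 = 94.284 km/h.

Initial speed ≈ 94 km/h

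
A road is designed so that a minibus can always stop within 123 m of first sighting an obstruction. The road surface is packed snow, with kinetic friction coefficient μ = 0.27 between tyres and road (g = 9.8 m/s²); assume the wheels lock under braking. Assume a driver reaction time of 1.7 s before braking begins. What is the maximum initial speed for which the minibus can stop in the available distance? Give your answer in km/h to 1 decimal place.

a = μg = 0.27 × 9.8 = 2.646 m/s².
Stopping distance: v·t_r + v²/(2a) = 123 with t_r = 1.7 s and a = 2.646 m/s².
So v² + 8.996 v − 650.92 = 0.
Positive root: v = −a·t_r + √((a·t_r)² + 2a·d) = −4.498 + √(20.232 + 650.92) = 21.4086 m/s.
21.4086 m/s × 3.6 = 77.071 km/h.

Maximum speed ≈ 77.1 km/h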